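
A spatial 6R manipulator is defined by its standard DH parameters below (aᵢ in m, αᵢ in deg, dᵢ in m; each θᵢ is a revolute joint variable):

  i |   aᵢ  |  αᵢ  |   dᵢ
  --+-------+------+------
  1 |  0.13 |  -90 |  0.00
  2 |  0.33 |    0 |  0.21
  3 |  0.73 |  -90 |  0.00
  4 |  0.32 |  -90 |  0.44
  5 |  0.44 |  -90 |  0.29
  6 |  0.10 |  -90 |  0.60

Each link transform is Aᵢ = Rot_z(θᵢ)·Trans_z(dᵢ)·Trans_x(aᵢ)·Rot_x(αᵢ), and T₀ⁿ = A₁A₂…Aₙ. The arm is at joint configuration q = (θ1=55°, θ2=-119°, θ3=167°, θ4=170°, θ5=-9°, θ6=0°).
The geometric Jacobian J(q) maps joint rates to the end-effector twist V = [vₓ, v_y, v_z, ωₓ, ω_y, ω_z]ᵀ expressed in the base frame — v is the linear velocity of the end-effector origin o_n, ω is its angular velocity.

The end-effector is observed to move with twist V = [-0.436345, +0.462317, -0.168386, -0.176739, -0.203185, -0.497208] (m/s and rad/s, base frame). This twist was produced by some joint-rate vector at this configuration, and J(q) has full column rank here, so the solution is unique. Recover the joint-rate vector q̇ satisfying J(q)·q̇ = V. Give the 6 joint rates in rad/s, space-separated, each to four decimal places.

-0.3720 -0.6280 0.4460 0.5880 0.2220 0.3090

o_n = [-0.3566, 0.0681, 0.5224]
J₁: ẑ×o_n = [-0.0681, -0.3566, 0.0000], ω = ẑ
J2: z=[-0.8192, 0.5736, 0.0000] o=[0.0746, 0.1065, 0.0000] → [0.2996, 0.4279, 0.2788, -0.8192, 0.5736, 0.0000]
J3: z=[-0.8192, 0.5736, 0.0000] o=[-0.1892, 0.0959, 0.2886] → [0.1341, 0.1915, 0.1188, -0.8192, 0.5736, 0.0000]
J4: z=[-0.4263, -0.6087, -0.6691] o=[0.0910, 0.4960, -0.2539] → [-0.7589, 0.6303, -0.0900, -0.4263, -0.6087, -0.6691]
J5: z=[-0.8734, 0.4697, 0.1290] o=[-0.1720, 0.0236, -0.3141] → [0.3871, 0.7067, 0.0478, -0.8734, 0.4697, 0.1290]
J6: z=[0.3841, 0.5012, 0.7754] o=[-0.5571, -0.1600, -0.0047] → [0.0873, -0.0470, -0.0129, 0.3841, 0.5012, 0.7754]
q̇ = J⁺·V = [-0.3720, -0.6280, 0.4460, 0.5880, 0.2220, 0.3090]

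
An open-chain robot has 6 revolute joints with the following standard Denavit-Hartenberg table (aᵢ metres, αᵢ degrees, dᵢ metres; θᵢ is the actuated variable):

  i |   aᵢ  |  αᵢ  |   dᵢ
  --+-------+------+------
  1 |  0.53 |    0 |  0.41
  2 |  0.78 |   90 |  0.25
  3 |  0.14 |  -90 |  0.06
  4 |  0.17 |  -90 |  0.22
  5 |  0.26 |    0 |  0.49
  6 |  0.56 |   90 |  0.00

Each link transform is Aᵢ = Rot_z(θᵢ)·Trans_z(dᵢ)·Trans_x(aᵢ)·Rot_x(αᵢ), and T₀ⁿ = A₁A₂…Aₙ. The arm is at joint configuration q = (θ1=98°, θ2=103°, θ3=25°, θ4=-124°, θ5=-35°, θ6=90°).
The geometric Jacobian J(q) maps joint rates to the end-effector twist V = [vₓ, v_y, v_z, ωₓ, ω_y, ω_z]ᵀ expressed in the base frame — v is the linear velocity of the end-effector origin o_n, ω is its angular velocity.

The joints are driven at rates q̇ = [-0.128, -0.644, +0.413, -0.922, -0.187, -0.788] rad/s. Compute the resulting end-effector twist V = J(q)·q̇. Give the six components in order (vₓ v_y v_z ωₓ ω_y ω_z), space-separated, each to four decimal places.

1.3359 1.6717 -0.0407 0.3675 -0.0005 -1.9492

o_n = [-1.2952, 1.0391, 0.6432]
J₁: ẑ×o_n = [-1.0391, -1.2952, 0.0000], ω = ẑ
J2: z=[0.0000, 0.0000, 1.0000] o=[-0.0738, 0.5248, 0.4100] → [-0.5142, -1.2214, 0.0000, 0.0000, 0.0000, 1.0000]
J3: z=[-0.3584, 0.9336, 0.0000] o=[-0.8020, 0.2453, 0.6600] → [-0.0157, -0.0060, 0.1760, -0.3584, 0.9336, 0.0000]
J4: z=[0.3945, 0.1515, 0.9063] o=[-0.9419, 0.2559, 0.7192] → [-0.7213, -0.2902, 0.3625, 0.3945, 0.1515, 0.9063]
J5: z=[-0.9019, 0.2528, 0.3504] o=[-0.8252, 0.4516, 0.8784] → [-0.2653, -0.3768, -0.4110, -0.9019, 0.2528, 0.3504]
J6: z=[-0.9019, 0.2528, 0.3504] o=[-1.1708, 0.8016, 1.1349] → [-0.2075, -0.4870, -0.1827, -0.9019, 0.2528, 0.3504]
V = J·q̇ = [1.3359, 1.6717, -0.0407, 0.3675, -0.0005, -1.9492]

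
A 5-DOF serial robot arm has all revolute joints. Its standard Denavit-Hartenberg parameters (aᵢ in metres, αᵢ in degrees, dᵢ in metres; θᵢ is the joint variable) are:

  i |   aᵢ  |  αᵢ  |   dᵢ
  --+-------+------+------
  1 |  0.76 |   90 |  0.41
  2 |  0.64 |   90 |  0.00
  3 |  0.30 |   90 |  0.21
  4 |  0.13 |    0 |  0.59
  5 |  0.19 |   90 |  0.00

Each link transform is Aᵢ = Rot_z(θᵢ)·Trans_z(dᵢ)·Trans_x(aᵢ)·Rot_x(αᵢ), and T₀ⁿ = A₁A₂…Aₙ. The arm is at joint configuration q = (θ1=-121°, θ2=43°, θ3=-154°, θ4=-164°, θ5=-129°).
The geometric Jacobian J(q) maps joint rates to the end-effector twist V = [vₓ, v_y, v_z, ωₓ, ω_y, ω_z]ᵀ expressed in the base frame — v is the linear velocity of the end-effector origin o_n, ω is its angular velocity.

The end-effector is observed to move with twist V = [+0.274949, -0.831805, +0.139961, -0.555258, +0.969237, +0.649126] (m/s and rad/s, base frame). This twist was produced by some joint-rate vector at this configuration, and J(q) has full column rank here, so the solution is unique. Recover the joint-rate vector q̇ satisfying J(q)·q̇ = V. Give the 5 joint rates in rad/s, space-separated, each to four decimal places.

0.7880 -0.0360 -0.2700 0.2250 0.9000

o_n = [-0.9342, -0.7373, 0.2620]
J₁: ẑ×o_n = [0.7373, -0.9342, 0.0000], ω = ẑ
J2: z=[-0.8572, 0.5150, 0.0000] o=[-0.3914, -0.6514, 0.4100] → [-0.0762, -0.1269, 0.3531, -0.8572, 0.5150, 0.0000]
J3: z=[-0.3513, -0.5846, -0.7314] o=[-0.6325, -1.0527, 0.8465] → [0.5723, 0.0153, -0.2871, -0.3513, -0.5846, -0.7314]
J4: z=[-0.6053, 0.7377, -0.2990] o=[-0.4920, -1.0741, 0.5090] → [-0.0815, -0.0173, 0.1223, -0.6053, 0.7377, -0.2990]
J5: z=[-0.6053, 0.7377, -0.2990] o=[-0.9258, -0.6601, 0.4354] → [-0.1510, -0.1025, 0.0529, -0.6053, 0.7377, -0.2990]
q̇ = J⁺·V = [0.7880, -0.0360, -0.2700, 0.2250, 0.9000]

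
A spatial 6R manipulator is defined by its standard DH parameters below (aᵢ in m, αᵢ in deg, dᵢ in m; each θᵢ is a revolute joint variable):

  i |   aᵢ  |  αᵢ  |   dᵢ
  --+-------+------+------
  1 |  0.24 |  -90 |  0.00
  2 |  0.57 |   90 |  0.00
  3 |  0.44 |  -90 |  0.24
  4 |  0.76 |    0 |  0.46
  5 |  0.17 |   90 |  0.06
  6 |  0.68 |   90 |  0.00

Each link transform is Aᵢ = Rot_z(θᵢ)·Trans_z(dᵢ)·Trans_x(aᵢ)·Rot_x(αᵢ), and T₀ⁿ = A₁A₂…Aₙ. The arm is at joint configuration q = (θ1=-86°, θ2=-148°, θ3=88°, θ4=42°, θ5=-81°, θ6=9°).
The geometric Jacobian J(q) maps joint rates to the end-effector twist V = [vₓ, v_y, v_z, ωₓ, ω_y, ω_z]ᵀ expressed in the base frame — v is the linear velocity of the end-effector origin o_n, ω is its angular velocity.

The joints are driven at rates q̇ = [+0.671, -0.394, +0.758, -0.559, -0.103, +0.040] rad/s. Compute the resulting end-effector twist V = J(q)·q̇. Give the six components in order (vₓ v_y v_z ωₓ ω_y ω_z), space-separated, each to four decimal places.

o_n = [1.6826, 0.0174, -0.2204]
J₁: ẑ×o_n = [-0.0174, 1.6826, 0.0000], ω = ẑ
J2: z=[0.9976, 0.0698, 0.0000] o=[0.0167, -0.2394, 0.0000] → [-0.0154, 0.2199, 0.1400, 0.9976, 0.0698, 0.0000]
J3: z=[-0.0370, 0.5286, -0.8480] o=[-0.0170, 0.2428, 0.3021] → [-0.4674, -1.4606, -0.8901, -0.0370, 0.5286, -0.8480]
J4: z=[0.0939, -0.8430, -0.5296] o=[0.4119, 0.4133, 0.1067] → [0.0661, -0.6422, 1.0340, 0.0939, -0.8430, -0.5296]
J5: z=[0.0939, -0.8430, -0.5296] o=[1.0358, -0.1872, 0.3048] → [0.5511, -0.2932, 0.5645, 0.0939, -0.8430, -0.5296]
J6: z=[-0.6548, 0.3484, -0.6707] o=[1.1689, -0.1682, 0.1847] → [-0.0167, -0.6098, -0.3004, -0.6548, 0.3484, -0.6707]
V = J·q̇ = [-0.4542, 0.3000, -1.3780, -0.5094, 0.9452, 0.3519]

-0.4542 0.3000 -1.3780 -0.5094 0.9452 0.3519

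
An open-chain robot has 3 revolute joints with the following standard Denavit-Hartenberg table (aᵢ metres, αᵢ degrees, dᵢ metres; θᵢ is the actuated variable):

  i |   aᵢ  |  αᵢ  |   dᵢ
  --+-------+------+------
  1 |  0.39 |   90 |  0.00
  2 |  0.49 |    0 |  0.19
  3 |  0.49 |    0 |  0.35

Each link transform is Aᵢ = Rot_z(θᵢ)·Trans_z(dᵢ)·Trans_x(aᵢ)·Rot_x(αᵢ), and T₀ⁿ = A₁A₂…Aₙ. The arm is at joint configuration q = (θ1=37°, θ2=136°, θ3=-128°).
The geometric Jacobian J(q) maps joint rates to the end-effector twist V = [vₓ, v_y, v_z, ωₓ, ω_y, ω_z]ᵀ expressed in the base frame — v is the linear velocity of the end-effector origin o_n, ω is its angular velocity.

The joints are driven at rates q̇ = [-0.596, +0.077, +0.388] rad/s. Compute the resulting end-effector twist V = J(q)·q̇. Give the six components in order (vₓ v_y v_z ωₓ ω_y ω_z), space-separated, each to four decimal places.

o_n = [0.7425, -0.1167, 0.4086]
J₁: ẑ×o_n = [0.1167, 0.7425, -0.0000], ω = ẑ
J2: z=[0.6018, -0.7986, 0.0000] o=[0.3115, 0.2347, 0.0000] → [-0.3263, -0.2459, 0.1328, 0.6018, -0.7986, 0.0000]
J3: z=[0.6018, -0.7986, 0.0000] o=[0.1443, -0.1292, 0.3404] → [-0.0545, -0.0410, 0.4852, 0.6018, -0.7986, 0.0000]
V = J·q̇ = [-0.1158, -0.4774, 0.1985, 0.2798, -0.3714, -0.5960]

-0.1158 -0.4774 0.1985 0.2798 -0.3714 -0.5960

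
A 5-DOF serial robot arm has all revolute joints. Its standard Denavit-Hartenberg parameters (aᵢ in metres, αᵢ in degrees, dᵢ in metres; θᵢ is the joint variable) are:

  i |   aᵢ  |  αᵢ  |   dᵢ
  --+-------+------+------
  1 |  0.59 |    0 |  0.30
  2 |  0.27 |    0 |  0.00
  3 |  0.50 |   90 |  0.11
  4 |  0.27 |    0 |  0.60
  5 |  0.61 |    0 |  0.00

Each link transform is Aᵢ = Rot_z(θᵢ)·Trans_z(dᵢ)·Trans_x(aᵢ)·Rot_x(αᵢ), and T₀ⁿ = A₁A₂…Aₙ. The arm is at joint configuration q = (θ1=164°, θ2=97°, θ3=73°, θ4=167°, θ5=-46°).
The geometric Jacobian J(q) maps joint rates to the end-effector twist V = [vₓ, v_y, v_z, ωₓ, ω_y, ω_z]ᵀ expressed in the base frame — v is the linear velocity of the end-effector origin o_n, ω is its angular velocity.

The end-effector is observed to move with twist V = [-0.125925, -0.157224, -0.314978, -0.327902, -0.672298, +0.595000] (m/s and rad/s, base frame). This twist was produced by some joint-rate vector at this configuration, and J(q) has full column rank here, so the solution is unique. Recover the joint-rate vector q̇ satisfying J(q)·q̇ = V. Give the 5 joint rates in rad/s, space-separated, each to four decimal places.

o_n = [-0.9418, -0.6095, 0.9936]
J₁: ẑ×o_n = [0.6095, -0.9418, 0.0000], ω = ẑ
J2: z=[0.0000, 0.0000, 1.0000] o=[-0.5671, 0.1626, 0.3000] → [0.7721, -0.3747, 0.0000, 0.0000, 0.0000, 1.0000]
J3: z=[0.0000, 0.0000, 1.0000] o=[-0.6094, -0.1040, 0.3000] → [0.5054, -0.3325, 0.0000, 0.0000, 0.0000, 1.0000]
J4: z=[-0.4384, -0.8988, 0.0000] o=[-0.1600, -0.3232, 0.4100] → [-0.5245, 0.2558, -0.5773, -0.4384, -0.8988, 0.0000]
J5: z=[-0.4384, -0.8988, 0.0000] o=[-0.6595, -0.7472, 0.4707] → [-0.4700, 0.2292, -0.3142, -0.4384, -0.8988, 0.0000]
q̇ = J⁺·V = [0.2500, -0.3170, 0.6620, 0.3040, 0.4440]

0.2500 -0.3170 0.6620 0.3040 0.4440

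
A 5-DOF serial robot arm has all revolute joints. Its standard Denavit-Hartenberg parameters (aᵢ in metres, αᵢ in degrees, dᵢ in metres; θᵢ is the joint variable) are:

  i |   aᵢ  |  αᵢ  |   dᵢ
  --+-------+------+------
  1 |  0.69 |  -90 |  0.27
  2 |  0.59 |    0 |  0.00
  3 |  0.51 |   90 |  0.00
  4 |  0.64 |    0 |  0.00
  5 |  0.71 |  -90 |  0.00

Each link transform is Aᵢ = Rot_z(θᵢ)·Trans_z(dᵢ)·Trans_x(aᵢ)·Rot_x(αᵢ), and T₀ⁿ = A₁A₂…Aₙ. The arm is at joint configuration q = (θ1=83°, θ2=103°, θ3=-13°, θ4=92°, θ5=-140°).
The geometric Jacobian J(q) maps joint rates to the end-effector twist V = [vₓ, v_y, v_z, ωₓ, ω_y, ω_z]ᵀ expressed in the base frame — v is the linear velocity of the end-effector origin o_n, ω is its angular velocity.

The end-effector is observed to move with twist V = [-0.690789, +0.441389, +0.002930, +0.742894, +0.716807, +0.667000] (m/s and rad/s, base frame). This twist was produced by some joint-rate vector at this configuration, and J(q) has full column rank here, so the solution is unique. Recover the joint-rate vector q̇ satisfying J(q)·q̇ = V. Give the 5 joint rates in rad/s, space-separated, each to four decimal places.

0.6670 0.3430 -0.9930 0.5950 0.2070

o_n = [-0.0432, 0.5668, -1.2676]
J₁: ẑ×o_n = [-0.5668, -0.0432, 0.0000], ω = ẑ
J2: z=[-0.9925, 0.1219, 0.0000] o=[0.0841, 0.6849, 0.2700] → [-0.1874, -1.5262, 0.1327, -0.9925, 0.1219, 0.0000]
J3: z=[-0.9925, 0.1219, 0.0000] o=[0.0679, 0.5531, -0.3049] → [-0.1173, -0.9556, -0.0000, -0.9925, 0.1219, 0.0000]
J4: z=[0.1219, 0.9925, -0.0000] o=[0.0679, 0.5531, -0.8149] → [-0.4494, 0.0552, 0.1120, 0.1219, 0.9925, -0.0000]
J5: z=[0.1219, 0.9925, -0.0000] o=[-0.5669, 0.6311, -0.7925] → [-0.4715, 0.0579, -0.5276, 0.1219, 0.9925, -0.0000]
q̇ = J⁺·V = [0.6670, 0.3430, -0.9930, 0.5950, 0.2070]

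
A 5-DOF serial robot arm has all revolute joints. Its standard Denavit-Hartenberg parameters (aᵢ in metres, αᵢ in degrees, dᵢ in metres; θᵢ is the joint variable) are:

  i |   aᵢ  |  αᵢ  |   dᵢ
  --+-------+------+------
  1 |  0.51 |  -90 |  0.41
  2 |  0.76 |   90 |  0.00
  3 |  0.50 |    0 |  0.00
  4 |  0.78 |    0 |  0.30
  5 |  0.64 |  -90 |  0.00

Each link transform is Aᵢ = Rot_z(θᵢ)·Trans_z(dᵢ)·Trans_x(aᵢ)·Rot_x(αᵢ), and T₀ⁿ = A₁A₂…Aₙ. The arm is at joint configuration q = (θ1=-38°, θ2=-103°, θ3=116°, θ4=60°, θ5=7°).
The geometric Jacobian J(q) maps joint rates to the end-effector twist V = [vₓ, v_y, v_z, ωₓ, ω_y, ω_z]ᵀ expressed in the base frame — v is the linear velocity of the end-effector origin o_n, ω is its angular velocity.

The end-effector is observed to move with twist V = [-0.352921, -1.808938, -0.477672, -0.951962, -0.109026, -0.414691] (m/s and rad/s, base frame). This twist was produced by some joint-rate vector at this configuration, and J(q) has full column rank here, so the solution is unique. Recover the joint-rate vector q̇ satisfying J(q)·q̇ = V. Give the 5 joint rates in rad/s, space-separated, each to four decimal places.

o_n = [0.6164, 0.1152, -0.5114]
J₁: ẑ×o_n = [-0.1152, 0.6164, 0.0000], ω = ẑ
J2: z=[0.6157, 0.7880, 0.0000] o=[0.4019, -0.3140, 0.4100] → [-0.7261, 0.5673, 0.0952, 0.6157, 0.7880, 0.0000]
J3: z=[-0.7678, 0.5999, -0.2250] o=[0.2672, -0.2087, 1.1505] → [-0.9241, -1.3546, -0.4583, -0.7678, 0.5999, -0.2250]
J4: z=[-0.7678, 0.5999, -0.2250] o=[0.5827, 0.1150, 0.9370] → [-0.8688, -1.1197, -0.0204, -0.7678, 0.5999, -0.2250]
J5: z=[-0.7678, 0.5999, -0.2250] o=[0.5238, 0.2301, 0.1113] → [-0.3994, -0.4990, 0.0326, -0.7678, 0.5999, -0.2250]
q̇ = J⁺·V = [-0.2570, -0.6720, 0.8570, 0.3000, -0.4560]

-0.2570 -0.6720 0.8570 0.3000 -0.4560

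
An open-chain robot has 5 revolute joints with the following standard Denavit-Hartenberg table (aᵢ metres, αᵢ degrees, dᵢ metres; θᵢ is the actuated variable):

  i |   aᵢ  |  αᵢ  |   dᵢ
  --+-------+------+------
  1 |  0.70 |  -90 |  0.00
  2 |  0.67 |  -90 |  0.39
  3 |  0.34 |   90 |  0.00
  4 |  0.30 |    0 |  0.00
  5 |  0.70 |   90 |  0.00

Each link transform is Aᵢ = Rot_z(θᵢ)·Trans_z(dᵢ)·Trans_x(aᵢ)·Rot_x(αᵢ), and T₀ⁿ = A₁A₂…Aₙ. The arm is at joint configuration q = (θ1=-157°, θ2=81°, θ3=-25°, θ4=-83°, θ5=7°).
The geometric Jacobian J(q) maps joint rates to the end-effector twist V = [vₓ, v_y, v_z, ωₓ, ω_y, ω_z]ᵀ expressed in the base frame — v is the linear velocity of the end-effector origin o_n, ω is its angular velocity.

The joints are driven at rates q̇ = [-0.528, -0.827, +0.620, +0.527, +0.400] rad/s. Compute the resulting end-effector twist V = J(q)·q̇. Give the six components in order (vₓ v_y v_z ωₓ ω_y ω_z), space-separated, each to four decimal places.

-1.3952 0.4394 0.0758 0.6252 0.2511 -0.2380

o_n = [-1.4578, -1.2931, -0.9976]
J₁: ẑ×o_n = [1.2931, -1.4578, 0.0000], ω = ẑ
J2: z=[0.3907, -0.9205, 0.0000] o=[-0.6444, -0.2735, 0.0000] → [0.9183, 0.3898, -1.1472, 0.3907, -0.9205, 0.0000]
J3: z=[0.9092, 0.3859, -0.1564] o=[-0.5884, -0.6735, -0.6618] → [-0.2265, 0.4413, -0.2279, 0.9092, 0.3859, -0.1564]
J4: z=[0.4150, -0.8084, 0.4174] o=[-0.5767, -0.8246, -0.9661] → [0.2210, -0.3547, -0.9067, 0.4150, -0.8084, 0.4174]
J5: z=[0.4150, -0.8084, 0.4174] o=[-0.8461, -0.9557, -0.9522] → [0.1775, -0.2365, -0.6345, 0.4150, -0.8084, 0.4174]
V = J·q̇ = [-1.3952, 0.4394, 0.0758, 0.6252, 0.2511, -0.2380]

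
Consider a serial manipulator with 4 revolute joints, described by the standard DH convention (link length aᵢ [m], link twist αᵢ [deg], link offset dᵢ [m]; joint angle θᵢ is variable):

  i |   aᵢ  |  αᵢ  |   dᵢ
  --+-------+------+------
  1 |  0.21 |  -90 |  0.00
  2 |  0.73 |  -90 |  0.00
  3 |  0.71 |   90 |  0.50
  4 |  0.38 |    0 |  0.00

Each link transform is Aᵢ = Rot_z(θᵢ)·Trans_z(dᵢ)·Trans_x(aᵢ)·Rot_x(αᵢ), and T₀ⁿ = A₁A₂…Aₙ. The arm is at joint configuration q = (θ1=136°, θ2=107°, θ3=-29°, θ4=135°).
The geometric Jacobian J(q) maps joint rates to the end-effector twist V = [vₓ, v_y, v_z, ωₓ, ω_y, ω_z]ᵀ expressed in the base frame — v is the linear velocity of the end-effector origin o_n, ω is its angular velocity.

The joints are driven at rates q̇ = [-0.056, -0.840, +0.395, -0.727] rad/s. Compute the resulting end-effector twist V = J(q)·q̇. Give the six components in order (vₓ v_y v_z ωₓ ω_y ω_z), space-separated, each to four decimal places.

-0.3226 0.3255 -1.0787 1.3711 0.7277 -0.2776

o_n = [0.4638, -0.7453, -0.8425]
J₁: ẑ×o_n = [0.7453, 0.4638, -0.0000], ω = ẑ
J2: z=[-0.6947, -0.7193, 0.0000] o=[-0.1511, 0.1459, 0.0000] → [0.6060, -0.5852, 1.0614, -0.6947, -0.7193, 0.0000]
J3: z=[0.6879, -0.6643, 0.2924] o=[0.0025, -0.0024, -0.6981] → [0.3131, 0.2342, -0.2046, 0.6879, -0.6643, 0.2924]
J4: z=[-0.7095, -0.5307, 0.4636] o=[0.2379, -0.7083, -1.1458] → [-0.1438, 0.3199, 0.1462, -0.7095, -0.5307, 0.4636]
V = J·q̇ = [-0.3226, 0.3255, -1.0787, 1.3711, 0.7277, -0.2776]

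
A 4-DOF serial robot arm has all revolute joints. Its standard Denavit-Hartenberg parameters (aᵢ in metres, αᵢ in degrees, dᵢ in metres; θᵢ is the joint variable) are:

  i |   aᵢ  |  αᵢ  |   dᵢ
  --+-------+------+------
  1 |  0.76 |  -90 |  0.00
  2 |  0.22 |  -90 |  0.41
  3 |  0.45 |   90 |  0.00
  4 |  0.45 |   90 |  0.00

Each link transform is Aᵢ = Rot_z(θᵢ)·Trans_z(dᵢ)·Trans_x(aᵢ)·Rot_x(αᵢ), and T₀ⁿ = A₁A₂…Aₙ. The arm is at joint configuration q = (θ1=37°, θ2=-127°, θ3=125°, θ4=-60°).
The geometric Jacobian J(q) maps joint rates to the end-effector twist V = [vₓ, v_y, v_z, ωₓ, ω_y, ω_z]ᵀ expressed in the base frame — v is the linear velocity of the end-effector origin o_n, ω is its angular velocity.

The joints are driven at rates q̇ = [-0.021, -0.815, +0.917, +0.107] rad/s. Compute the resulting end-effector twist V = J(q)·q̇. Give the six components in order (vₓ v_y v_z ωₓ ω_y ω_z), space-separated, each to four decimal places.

o_n = [0.5248, 0.2165, -0.3680]
J₁: ẑ×o_n = [-0.2165, 0.5248, 0.0000], ω = ẑ
J2: z=[-0.6018, 0.7986, 0.0000] o=[0.6070, 0.4574, 0.0000] → [-0.2939, -0.2215, 0.2106, -0.6018, 0.7986, 0.0000]
J3: z=[0.6378, 0.4806, 0.6018] o=[0.2545, 0.7051, 0.1757] → [0.0328, 0.5095, -0.4416, 0.6378, 0.4806, 0.6018]
J4: z=[-0.0485, -0.7548, 0.6542] o=[0.6004, 0.5042, -0.0304] → [0.4431, -0.0659, -0.0431, -0.0485, -0.7548, 0.6542]
V = J·q̇ = [0.3215, 0.6296, -0.5812, 1.0702, -0.2909, 0.6009]

0.3215 0.6296 -0.5812 1.0702 -0.2909 0.6009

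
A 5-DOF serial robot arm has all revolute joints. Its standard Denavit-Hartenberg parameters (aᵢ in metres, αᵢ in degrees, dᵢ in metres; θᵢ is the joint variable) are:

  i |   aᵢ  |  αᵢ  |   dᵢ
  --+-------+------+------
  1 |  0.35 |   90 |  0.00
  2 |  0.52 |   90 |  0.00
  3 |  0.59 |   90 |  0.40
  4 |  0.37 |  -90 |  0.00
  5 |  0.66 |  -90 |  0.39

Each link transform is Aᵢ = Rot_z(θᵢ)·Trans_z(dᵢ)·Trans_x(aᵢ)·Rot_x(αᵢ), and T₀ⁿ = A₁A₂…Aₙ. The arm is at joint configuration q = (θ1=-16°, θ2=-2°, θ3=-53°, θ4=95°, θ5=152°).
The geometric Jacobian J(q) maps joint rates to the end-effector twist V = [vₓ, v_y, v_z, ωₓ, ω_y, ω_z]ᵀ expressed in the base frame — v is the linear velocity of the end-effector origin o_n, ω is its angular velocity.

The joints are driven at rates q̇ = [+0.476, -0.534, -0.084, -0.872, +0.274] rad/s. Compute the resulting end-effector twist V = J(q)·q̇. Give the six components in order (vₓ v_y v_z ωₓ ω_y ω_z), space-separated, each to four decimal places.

-0.1867 0.6306 -0.7065 0.4573 -0.3483 0.5652

o_n = [1.1928, -0.3532, -0.1854]
J₁: ẑ×o_n = [0.3532, 1.1928, -0.0000], ω = ẑ
J2: z=[-0.2756, -0.9613, 0.0000] o=[0.3364, -0.0965, 0.0000] → [0.1782, -0.0511, 0.8939, -0.2756, -0.9613, 0.0000]
J3: z=[-0.0335, 0.0096, -0.9994] o=[0.8360, -0.2397, -0.0181] → [-0.1150, -0.3622, 0.0004, -0.0335, 0.0096, -0.9994]
J4: z=[-0.6013, 0.7985, 0.0279] o=[1.2936, 0.1193, -0.4303] → [0.2087, 0.1445, 0.3646, -0.6013, 0.7985, 0.0279]
J5: z=[-0.7923, -0.6005, 0.1080] o=[1.2555, 0.1034, -0.7980] → [-0.3185, 0.4786, 0.3242, -0.7923, -0.6005, 0.1080]
V = J·q̇ = [-0.1867, 0.6306, -0.7065, 0.4573, -0.3483, 0.5652]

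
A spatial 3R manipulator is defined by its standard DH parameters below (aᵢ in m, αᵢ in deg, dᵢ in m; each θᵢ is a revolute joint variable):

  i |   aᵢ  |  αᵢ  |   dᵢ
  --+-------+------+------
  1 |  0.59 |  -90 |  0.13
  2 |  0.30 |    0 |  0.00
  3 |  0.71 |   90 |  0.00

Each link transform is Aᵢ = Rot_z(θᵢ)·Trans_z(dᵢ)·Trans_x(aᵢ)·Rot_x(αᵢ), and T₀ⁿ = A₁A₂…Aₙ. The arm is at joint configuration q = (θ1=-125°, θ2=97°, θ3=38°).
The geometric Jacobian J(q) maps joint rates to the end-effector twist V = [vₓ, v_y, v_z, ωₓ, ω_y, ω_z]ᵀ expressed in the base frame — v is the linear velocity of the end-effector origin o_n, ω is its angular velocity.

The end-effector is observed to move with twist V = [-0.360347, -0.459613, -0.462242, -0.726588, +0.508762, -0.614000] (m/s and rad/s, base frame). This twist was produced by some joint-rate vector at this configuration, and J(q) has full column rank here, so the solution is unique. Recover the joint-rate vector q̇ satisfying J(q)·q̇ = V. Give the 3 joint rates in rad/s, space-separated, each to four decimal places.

-0.6140 -0.4630 -0.4240

o_n = [-0.0295, -0.0421, -0.6698]
J₁: ẑ×o_n = [0.0421, -0.0295, 0.0000], ω = ẑ
J2: z=[0.8192, -0.5736, 0.0000] o=[-0.3384, -0.4833, 0.1300] → [0.4588, 0.6552, 0.5386, 0.8192, -0.5736, 0.0000]
J3: z=[0.8192, -0.5736, 0.0000] o=[-0.3174, -0.4534, -0.1678] → [0.2880, 0.4113, 0.5020, 0.8192, -0.5736, 0.0000]
q̇ = J⁺·V = [-0.6140, -0.4630, -0.4240]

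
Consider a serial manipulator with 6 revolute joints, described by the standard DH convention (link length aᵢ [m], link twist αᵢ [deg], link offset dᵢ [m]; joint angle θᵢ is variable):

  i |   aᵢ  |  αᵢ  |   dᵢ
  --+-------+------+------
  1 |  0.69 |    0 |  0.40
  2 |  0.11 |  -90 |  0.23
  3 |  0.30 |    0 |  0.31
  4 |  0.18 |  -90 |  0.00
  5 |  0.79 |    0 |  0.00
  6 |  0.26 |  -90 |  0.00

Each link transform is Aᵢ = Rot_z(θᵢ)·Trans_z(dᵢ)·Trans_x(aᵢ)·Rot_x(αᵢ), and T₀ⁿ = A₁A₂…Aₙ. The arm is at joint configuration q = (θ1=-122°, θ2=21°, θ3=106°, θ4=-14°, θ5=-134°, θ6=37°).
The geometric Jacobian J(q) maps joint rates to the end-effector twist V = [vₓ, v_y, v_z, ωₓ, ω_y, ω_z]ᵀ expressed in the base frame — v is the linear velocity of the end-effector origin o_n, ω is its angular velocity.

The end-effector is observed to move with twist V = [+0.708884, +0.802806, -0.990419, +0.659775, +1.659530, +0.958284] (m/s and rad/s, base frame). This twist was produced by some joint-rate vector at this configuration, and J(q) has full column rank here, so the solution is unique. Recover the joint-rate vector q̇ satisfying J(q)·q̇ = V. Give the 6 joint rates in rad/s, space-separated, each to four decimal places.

-0.0920 0.9890 -0.0710 0.4020 0.9280 0.8280

o_n = [0.7419, -0.8425, 0.7418]
J₁: ẑ×o_n = [0.8425, 0.7419, -0.0000], ω = ẑ
J2: z=[0.0000, 0.0000, 1.0000] o=[-0.3656, -0.5852, 0.4000] → [0.2574, 1.1076, -0.0000, 0.0000, 0.0000, 1.0000]
J3: z=[0.9816, -0.1908, 0.0000] o=[-0.3866, -0.6931, 0.6300] → [-0.0213, -0.1098, 0.0687, 0.9816, -0.1908, 0.0000]
J4: z=[0.9816, -0.1908, 0.0000] o=[-0.0666, -0.6711, 0.3416] → [-0.0764, -0.3929, -0.0140, 0.9816, -0.1908, 0.0000]
J5: z=[0.1907, 0.9810, 0.0349] o=[-0.0654, -0.6649, 0.1617] → [0.5753, -0.0824, -0.8258, 0.1907, 0.9810, 0.0349]
J6: z=[0.1907, 0.9810, 0.0349] o=[0.4888, -0.7922, 0.7102] → [0.0328, 0.0028, -0.2579, 0.1907, 0.9810, 0.0349]
q̇ = J⁺·V = [-0.0920, 0.9890, -0.0710, 0.4020, 0.9280, 0.8280]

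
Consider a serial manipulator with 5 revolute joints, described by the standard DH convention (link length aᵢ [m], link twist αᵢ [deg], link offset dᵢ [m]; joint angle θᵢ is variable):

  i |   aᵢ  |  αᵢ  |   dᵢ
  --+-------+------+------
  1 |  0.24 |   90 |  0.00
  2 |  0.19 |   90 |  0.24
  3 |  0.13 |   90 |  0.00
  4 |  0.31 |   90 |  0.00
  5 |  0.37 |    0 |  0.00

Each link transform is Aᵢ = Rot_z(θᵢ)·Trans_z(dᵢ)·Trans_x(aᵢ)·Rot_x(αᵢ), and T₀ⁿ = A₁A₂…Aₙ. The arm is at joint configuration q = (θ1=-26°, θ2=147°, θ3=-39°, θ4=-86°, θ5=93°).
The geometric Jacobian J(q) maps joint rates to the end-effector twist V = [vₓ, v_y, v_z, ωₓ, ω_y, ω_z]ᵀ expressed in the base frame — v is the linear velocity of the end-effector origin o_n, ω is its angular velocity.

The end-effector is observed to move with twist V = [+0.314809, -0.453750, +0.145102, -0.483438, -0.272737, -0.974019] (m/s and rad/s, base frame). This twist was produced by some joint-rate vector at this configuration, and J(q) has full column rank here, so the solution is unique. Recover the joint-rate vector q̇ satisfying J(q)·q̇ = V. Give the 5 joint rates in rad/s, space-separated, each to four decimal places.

0.0270 -0.6970 -0.9450 -0.7200 0.9470

o_n = [0.0799, 0.1187, -0.2027]
J₁: ẑ×o_n = [-0.1187, 0.0799, 0.0000], ω = ẑ
J2: z=[-0.4384, -0.8988, 0.0000] o=[0.2157, -0.1052, 0.0000] → [0.1822, -0.0889, -0.2202, -0.4384, -0.8988, 0.0000]
J3: z=[0.4895, -0.2388, 0.8387] o=[-0.0327, -0.2511, 0.1035] → [-0.2370, 0.2444, 0.2079, 0.4895, -0.2388, 0.8387]
J4: z=[0.8151, 0.4671, -0.3428] o=[-0.0730, -0.1404, 0.1585] → [-0.0799, 0.2420, 0.1397, 0.8151, 0.4671, -0.3428]
J5: z=[0.2750, -0.8326, -0.4807] o=[-0.2311, -0.0481, -0.0917] → [0.1726, -0.1190, 0.3049, 0.2750, -0.8326, -0.4807]
q̇ = J⁺·V = [0.0270, -0.6970, -0.9450, -0.7200, 0.9470]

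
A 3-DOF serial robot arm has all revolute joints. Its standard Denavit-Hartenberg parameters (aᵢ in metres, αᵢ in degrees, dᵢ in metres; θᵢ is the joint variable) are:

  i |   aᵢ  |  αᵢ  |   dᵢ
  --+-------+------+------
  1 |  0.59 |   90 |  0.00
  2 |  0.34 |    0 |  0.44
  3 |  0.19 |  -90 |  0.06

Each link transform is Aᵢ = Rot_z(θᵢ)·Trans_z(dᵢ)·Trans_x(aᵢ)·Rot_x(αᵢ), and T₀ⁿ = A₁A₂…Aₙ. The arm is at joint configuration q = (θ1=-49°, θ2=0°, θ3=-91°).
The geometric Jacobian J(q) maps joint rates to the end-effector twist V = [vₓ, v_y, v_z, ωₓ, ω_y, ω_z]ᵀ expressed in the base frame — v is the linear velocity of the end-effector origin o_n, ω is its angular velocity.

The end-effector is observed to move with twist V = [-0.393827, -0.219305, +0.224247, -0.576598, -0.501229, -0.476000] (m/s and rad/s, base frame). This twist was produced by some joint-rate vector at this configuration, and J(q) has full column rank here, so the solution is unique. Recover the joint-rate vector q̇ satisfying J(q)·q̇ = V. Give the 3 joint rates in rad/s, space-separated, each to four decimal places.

-0.4760 0.6670 0.0970

o_n = [0.2306, -1.0274, -0.1900]
J₁: ẑ×o_n = [1.0274, 0.2306, -0.0000], ω = ẑ
J2: z=[-0.7547, -0.6561, 0.0000] o=[0.3871, -0.4453, 0.0000] → [0.1246, -0.1434, 0.3367, -0.7547, -0.6561, 0.0000]
J3: z=[-0.7547, -0.6561, 0.0000] o=[0.2781, -0.9905, 0.0000] → [0.1246, -0.1434, -0.0033, -0.7547, -0.6561, 0.0000]
q̇ = J⁺·V = [-0.4760, 0.6670, 0.0970]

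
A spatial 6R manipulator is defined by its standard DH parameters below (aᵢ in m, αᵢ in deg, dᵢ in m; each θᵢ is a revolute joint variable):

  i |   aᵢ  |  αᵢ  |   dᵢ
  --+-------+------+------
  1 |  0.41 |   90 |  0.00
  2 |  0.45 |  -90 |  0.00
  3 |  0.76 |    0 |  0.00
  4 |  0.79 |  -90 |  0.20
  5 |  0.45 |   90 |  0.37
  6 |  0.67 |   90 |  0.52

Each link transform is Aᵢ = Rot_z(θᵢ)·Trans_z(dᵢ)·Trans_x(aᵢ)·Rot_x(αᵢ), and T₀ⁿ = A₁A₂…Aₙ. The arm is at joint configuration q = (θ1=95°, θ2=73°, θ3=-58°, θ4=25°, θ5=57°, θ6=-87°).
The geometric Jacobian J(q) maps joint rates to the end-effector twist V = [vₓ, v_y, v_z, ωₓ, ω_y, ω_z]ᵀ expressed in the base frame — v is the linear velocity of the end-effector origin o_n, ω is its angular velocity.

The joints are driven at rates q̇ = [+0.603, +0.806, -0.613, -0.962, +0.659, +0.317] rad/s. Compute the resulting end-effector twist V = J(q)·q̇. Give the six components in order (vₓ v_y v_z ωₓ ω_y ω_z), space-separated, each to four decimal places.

o_n = [1.6217, 1.0494, 1.8773]
J₁: ẑ×o_n = [-1.0494, 1.6217, 0.0000], ω = ẑ
J2: z=[0.9962, 0.0872, 0.0000] o=[-0.0357, 0.4084, 0.0000] → [0.1636, -1.8702, 0.4941, 0.9962, 0.0872, 0.0000]
J3: z=[0.0833, -0.9527, 0.2924] o=[-0.0472, 0.5395, 0.4303] → [-1.5275, 0.3673, 1.6324, 0.0833, -0.9527, 0.2924]
J4: z=[0.0833, -0.9527, 0.2924] o=[0.5846, 0.7130, 0.8155] → [-1.1099, 0.2147, 1.0161, 0.0833, -0.9527, 0.2924]
J5: z=[-0.8494, 0.0855, 0.5208] o=[1.0130, 0.7529, 1.5076] → [-0.1228, 0.6311, -0.3039, -0.8494, 0.0855, 0.5208]
J6: z=[0.4825, -0.2742, 0.8319] o=[0.7950, 1.2156, 1.7865] → [0.1134, 0.6439, 0.1465, 0.4825, -0.2742, 0.8319]
V = J·q̇ = [1.4582, -0.3412, -1.7338, 0.2649, 1.5401, 0.7495]

1.4582 -0.3412 -1.7338 0.2649 1.5401 0.7495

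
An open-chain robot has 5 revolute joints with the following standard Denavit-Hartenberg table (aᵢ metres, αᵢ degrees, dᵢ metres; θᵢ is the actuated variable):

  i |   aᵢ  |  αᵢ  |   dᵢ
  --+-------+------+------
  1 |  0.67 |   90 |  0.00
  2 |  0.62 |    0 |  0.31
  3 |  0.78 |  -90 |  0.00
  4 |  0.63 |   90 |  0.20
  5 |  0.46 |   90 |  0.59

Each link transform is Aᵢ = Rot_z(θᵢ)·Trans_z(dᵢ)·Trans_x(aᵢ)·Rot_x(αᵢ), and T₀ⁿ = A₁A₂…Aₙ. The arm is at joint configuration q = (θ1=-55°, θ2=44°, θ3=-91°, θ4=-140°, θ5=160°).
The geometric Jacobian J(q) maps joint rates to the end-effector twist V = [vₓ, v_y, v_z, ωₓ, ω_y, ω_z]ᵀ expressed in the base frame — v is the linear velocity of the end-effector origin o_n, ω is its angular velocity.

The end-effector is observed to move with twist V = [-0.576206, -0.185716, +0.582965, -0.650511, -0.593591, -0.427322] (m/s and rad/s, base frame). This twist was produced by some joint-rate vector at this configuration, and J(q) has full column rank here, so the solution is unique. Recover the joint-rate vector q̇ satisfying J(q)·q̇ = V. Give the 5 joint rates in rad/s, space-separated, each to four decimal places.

-0.3500 0.4220 0.2920 0.0300 -0.2080

o_n = [0.8997, -1.2590, 0.4921]
J₁: ẑ×o_n = [1.2590, 0.8997, -0.0000], ω = ẑ
J2: z=[-0.8192, -0.5736, 0.0000] o=[0.3843, -0.5488, 0.0000] → [-0.2822, 0.4031, 0.8773, -0.8192, -0.5736, 0.0000]
J3: z=[-0.8192, -0.5736, 0.0000] o=[0.3862, -1.0920, 0.4307] → [-0.0352, 0.0503, 0.4313, -0.8192, -0.5736, 0.0000]
J4: z=[0.4195, -0.5991, 0.6820] o=[0.6913, -1.5277, -0.1398] → [-0.5618, -0.1229, 0.2376, 0.4195, -0.5991, 0.6820]
J5: z=[0.3761, 0.7985, 0.4701] o=[0.2547, -1.6102, 0.3496] → [-0.0513, 0.2496, -0.3829, 0.3761, 0.7985, 0.4701]
q̇ = J⁺·V = [-0.3500, 0.4220, 0.2920, 0.0300, -0.2080]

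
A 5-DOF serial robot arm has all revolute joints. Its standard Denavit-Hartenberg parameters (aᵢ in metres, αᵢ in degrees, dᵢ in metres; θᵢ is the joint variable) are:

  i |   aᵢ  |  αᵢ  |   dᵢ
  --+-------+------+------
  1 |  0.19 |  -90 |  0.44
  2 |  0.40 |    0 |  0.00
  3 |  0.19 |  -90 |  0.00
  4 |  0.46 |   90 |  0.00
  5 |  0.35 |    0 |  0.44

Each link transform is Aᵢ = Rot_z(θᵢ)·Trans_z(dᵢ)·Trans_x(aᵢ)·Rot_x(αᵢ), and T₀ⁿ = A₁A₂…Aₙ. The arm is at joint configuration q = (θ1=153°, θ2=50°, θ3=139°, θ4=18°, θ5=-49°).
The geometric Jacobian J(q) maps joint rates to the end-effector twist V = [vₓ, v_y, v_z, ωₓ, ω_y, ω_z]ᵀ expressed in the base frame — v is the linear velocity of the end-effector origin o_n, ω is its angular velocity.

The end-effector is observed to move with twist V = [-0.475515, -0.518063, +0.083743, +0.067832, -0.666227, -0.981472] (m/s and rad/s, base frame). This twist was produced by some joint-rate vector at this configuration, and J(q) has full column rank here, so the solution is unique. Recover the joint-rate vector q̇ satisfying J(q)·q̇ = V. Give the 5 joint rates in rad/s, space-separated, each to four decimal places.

-0.3120 -0.4230 0.2050 -0.7180 0.8210

o_n = [0.4093, -0.4390, 0.0263]
J₁: ẑ×o_n = [0.4390, 0.4093, -0.0000], ω = ẑ
J2: z=[-0.4540, -0.8910, 0.0000] o=[-0.1693, 0.0863, 0.4400] → [0.3686, -0.1878, 0.7540, -0.4540, -0.8910, 0.0000]
J3: z=[-0.4540, -0.8910, 0.0000] o=[-0.3984, 0.2030, 0.1336] → [0.0956, -0.0487, 1.0111, -0.4540, -0.8910, 0.0000]
J4: z=[-0.1394, 0.0710, 0.9877] o=[-0.2312, 0.1178, 0.1633] → [0.5402, 0.6134, 0.0321, -0.1394, 0.0710, 0.9877]
J5: z=[-0.1598, -0.9860, 0.0483] o=[0.2184, 0.0483, 0.2317] → [0.2261, -0.0236, 0.2661, -0.1598, -0.9860, 0.0483]
q̇ = J⁺·V = [-0.3120, -0.4230, 0.2050, -0.7180, 0.8210]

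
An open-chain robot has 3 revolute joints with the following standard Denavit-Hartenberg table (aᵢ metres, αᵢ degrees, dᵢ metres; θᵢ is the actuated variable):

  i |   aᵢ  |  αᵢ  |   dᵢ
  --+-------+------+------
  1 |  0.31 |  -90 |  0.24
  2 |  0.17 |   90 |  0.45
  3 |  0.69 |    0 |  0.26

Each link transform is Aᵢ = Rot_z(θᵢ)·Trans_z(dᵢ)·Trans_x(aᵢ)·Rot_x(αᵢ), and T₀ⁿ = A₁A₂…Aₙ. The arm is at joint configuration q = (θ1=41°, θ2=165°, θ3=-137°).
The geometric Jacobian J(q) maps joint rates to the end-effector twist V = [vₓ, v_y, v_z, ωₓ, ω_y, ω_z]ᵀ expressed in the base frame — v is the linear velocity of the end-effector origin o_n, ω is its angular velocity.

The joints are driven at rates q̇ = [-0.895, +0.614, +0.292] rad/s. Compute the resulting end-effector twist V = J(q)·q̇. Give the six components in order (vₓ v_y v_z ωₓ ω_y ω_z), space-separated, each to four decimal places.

0.3177 -0.7498 -0.2753 -0.3458 0.5130 -1.1771

o_n = [0.5422, 0.4441, 0.0755]
J₁: ẑ×o_n = [-0.4441, 0.5422, 0.0000], ω = ẑ
J2: z=[-0.6561, 0.7547, 0.0000] o=[0.2340, 0.2034, 0.2400] → [-0.1242, -0.1079, -0.3905, -0.6561, 0.7547, 0.0000]
J3: z=[0.1953, 0.1698, -0.9659] o=[-0.1852, 0.4353, 0.1960] → [-0.0120, -0.6791, -0.1218, 0.1953, 0.1698, -0.9659]
V = J·q̇ = [0.3177, -0.7498, -0.2753, -0.3458, 0.5130, -1.1771]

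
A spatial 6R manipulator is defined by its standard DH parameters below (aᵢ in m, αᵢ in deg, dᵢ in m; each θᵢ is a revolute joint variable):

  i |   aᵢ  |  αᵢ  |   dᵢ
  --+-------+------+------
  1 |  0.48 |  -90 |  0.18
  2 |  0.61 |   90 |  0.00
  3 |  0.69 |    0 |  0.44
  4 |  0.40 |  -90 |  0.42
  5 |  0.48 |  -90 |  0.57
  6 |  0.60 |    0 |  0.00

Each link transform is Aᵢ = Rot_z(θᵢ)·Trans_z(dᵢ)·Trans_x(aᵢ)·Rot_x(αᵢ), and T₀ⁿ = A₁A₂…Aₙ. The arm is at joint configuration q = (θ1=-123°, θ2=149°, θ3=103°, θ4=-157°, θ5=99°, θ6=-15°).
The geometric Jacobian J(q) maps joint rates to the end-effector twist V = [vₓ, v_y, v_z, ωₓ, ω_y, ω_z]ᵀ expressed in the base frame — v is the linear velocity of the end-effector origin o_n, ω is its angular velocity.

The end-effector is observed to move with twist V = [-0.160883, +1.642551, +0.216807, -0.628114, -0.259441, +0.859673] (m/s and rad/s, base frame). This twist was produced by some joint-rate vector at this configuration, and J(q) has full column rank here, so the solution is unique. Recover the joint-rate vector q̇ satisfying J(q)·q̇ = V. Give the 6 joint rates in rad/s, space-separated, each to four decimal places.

0.6160 0.3790 0.1380 -0.0170 -0.9390 -0.2660

o_n = [1.1039, 0.0306, -0.2675]
J₁: ẑ×o_n = [-0.0306, 1.1039, 0.0000], ω = ẑ
J2: z=[0.8387, -0.5446, 0.0000] o=[-0.2614, -0.4026, 0.1800] → [0.2437, 0.3753, 1.1069, 0.8387, -0.5446, 0.0000]
J3: z=[-0.2805, -0.4319, -0.8572] o=[0.0233, 0.0360, -0.1342] → [0.0530, -0.9636, 0.4682, -0.2805, -0.4319, -0.8572]
J4: z=[-0.2805, -0.4319, -0.8572] o=[0.3913, -0.6319, -0.4314] → [0.4970, -0.5648, 0.1220, -0.2805, -0.4319, -0.8572]
J5: z=[0.8706, 0.2615, -0.4167] o=[0.1119, -0.4680, -0.9125] → [0.3764, -0.9749, 0.1747, 0.8706, 0.2615, -0.4167]
J6: z=[0.3552, -0.9201, 0.1649] o=[0.7715, -0.1790, -0.7209] → [-0.4517, -0.1062, 0.3803, 0.3552, -0.9201, 0.1649]
q̇ = J⁺·V = [0.6160, 0.3790, 0.1380, -0.0170, -0.9390, -0.2660]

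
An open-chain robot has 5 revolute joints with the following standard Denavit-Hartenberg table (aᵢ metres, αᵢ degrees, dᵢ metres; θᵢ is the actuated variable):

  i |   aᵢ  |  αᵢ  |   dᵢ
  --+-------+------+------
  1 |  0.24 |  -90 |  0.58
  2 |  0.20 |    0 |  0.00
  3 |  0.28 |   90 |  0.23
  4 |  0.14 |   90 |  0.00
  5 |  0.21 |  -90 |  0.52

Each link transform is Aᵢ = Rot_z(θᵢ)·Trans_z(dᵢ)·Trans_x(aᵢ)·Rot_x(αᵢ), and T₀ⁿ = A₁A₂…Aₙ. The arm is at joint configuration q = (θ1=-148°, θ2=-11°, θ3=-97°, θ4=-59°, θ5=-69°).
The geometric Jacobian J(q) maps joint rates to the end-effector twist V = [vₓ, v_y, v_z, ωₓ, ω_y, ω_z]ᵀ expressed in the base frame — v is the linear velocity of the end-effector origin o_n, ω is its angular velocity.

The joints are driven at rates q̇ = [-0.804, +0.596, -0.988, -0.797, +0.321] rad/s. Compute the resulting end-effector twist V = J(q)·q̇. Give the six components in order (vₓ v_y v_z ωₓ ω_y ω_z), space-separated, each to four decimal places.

o_n = [-0.6603, -0.1505, 0.6266]
J₁: ẑ×o_n = [0.1505, -0.6603, 0.0000], ω = ẑ
J2: z=[0.5299, -0.8480, 0.0000] o=[-0.2035, -0.1272, 0.5800] → [-0.0395, -0.0247, -0.3997, 0.5299, -0.8480, 0.0000]
J3: z=[0.5299, -0.8480, 0.0000] o=[-0.3700, -0.2312, 0.6182] → [-0.0071, -0.0045, -0.2034, 0.5299, -0.8480, 0.0000]
J4: z=[0.8065, 0.5040, -0.3090] o=[-0.1748, -0.3804, 0.8845] → [-0.0589, 0.3580, 0.4302, 0.8065, 0.5040, -0.3090]
J5: z=[-0.4976, 0.2964, -0.8152] o=[-0.2195, -0.2668, 0.9530] → [-0.0019, 0.1970, 0.0728, -0.4976, 0.2964, -0.8152]
V = J·q̇ = [-0.0911, 0.2985, -0.3568, -1.0103, 0.0259, -0.8194]

-0.0911 0.2985 -0.3568 -1.0103 0.0259 -0.8194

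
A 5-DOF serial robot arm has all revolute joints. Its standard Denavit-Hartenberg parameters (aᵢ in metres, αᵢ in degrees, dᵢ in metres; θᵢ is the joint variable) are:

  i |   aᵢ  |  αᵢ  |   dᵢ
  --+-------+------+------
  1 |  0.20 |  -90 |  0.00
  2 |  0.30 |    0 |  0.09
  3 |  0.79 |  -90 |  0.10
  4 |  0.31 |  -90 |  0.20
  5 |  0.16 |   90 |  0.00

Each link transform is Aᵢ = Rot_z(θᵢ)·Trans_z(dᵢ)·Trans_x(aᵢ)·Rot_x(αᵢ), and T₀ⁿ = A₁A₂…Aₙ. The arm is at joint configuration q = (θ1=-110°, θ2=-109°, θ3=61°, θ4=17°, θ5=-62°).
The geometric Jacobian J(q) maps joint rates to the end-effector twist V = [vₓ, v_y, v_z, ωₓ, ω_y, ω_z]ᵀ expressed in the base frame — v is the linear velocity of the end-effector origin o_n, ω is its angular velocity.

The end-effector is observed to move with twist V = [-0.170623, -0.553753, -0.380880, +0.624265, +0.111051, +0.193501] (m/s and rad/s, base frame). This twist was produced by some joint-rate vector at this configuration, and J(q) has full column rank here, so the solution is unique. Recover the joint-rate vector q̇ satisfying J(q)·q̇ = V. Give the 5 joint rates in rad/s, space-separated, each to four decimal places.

-0.1230 0.8380 -0.3630 -0.4480 -0.0770

o_n = [-0.3141, -1.0893, 0.9161]
J₁: ẑ×o_n = [1.0893, -0.3141, 0.0000], ω = ẑ
J2: z=[0.9397, -0.3420, 0.0000] o=[-0.0684, -0.1879, 0.0000] → [-0.3133, -0.8608, -0.9310, 0.9397, -0.3420, 0.0000]
J3: z=[0.9397, -0.3420, 0.0000] o=[0.0496, -0.1269, 0.2837] → [-0.2163, -0.5943, -1.0287, 0.9397, -0.3420, 0.0000]
J4: z=[-0.2542, -0.6983, -0.6691] o=[-0.0373, -0.6579, 0.8707] → [-0.3203, 0.1968, -0.0837, -0.2542, -0.6983, -0.6691]
J5: z=[-0.8317, 0.5109, -0.2173] o=[-0.2411, -0.9529, 0.9572] → [-0.0506, -0.0184, 0.1507, -0.8317, 0.5109, -0.2173]
q̇ = J⁺·V = [-0.1230, 0.8380, -0.3630, -0.4480, -0.0770]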